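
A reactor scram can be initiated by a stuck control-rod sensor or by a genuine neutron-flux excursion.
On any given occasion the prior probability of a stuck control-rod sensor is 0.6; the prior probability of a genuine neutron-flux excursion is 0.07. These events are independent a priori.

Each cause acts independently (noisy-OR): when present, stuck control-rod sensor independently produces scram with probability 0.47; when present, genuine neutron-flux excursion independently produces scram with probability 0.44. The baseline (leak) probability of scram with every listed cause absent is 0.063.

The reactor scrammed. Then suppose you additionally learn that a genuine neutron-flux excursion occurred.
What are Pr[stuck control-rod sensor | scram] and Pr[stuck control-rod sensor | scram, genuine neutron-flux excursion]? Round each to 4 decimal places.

Under noisy-OR, P(scram | causes) = 1 − (1−0.063)·∏(1−qᵢ) over the active causes.
By total probability over the 4 (stuck control-rod sensor, genuine neutron-flux excursion) configurations:
  P(scram) = 0.063*0.4*0.93 + 0.47528*0.4*0.07 + 0.50339*0.6*0.93 + 0.721898*0.6*0.07
        = 0.023436 + 0.013308 + 0.280892 + 0.030320 = 0.347956
The terms with stuck control-rod sensor present sum to 0.311212, so
  P(stuck control-rod sensor | scram) = 0.311212 / 0.347956 ≈ 0.8944

Now also conditioning on genuine neutron-flux excursion=true:
For the numerator, keep only stuck control-rod sensor=true terms: 0.721898*0.6 = 0.433139
The normalizing constant is 0.47528*0.4 + 0.721898*0.6 = 0.623251
P(stuck control-rod sensor | scram, genuine neutron-flux excursion) = 0.433139/0.623251 ≈ 0.6950
This is intercausal reasoning (explaining away): once genuine neutron-flux excursion accounts for the scram, stuck control-rod sensor becomes less likely.

Pr[stuck control-rod sensor | scram] ≈ 0.8944; Pr[stuck control-rod sensor | scram, genuine neutron-flux excursion] ≈ 0.6950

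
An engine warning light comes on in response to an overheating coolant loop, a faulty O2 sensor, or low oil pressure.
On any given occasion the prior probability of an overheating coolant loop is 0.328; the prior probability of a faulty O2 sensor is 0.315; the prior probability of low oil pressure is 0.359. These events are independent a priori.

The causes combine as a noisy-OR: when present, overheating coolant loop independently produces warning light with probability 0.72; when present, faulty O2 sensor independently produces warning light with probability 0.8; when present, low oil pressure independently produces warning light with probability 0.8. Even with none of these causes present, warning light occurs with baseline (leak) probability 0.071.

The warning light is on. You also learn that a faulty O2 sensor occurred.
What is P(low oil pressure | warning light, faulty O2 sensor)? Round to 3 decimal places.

Under noisy-OR, P(warning light | causes) = 1 − (1−0.071)·∏(1−qᵢ) over the active causes.
For the numerator, keep only low oil pressure=true terms: 0.232283 + 0.116527 = 0.348810
Denominator P(warning light | faulty O2 sensor): 0.8142×0.672×0.641 + 0.96284×0.672×0.359 + 0.947976×0.328×0.641 + 0.989595×0.328×0.359 = 0.898838
Posterior = 0.348810 / 0.898838 ≈ 0.388

P(low oil pressure | warning light, faulty O2 sensor) ≈ 0.388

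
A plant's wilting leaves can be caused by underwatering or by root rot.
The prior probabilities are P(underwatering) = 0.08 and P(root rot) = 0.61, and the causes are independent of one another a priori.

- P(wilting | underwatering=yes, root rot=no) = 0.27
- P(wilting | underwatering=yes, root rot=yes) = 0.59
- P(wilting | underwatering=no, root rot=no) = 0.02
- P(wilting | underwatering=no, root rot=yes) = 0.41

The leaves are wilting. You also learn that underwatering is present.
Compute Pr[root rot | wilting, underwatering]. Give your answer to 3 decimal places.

Pr[root rot | wilting, underwatering] ≈ 0.774

Numerator (weight on configurations with root rot): 0.59×0.61 = 0.359900
Denominator P(wilting | underwatering): 0.27×0.39 + 0.59×0.61 = 0.465200
Posterior = 0.359900 / 0.465200 ≈ 0.774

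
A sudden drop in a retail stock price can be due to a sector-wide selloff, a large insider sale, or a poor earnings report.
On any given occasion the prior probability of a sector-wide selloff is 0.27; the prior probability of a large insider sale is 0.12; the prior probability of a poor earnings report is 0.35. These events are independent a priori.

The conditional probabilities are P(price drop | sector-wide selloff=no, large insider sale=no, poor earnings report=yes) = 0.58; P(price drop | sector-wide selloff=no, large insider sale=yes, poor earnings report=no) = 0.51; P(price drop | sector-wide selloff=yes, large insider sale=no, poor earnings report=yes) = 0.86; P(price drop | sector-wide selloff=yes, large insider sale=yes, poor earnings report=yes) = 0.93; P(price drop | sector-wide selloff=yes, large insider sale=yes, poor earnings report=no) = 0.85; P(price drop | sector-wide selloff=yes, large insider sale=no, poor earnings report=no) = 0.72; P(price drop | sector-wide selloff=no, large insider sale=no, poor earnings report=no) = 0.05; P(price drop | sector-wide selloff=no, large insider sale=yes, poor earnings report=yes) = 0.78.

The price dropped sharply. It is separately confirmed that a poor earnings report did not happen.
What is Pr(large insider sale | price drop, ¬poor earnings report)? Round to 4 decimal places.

Enumerate the 4 (sector-wide selloff, large insider sale) configurations and weight by the priors:
  P(price drop | ¬poor earnings report) = 0.05·0.73·0.88 + 0.51·0.73·0.12 + 0.72·0.27·0.88 + 0.85·0.27·0.12
        = 0.032120 + 0.044676 + 0.171072 + 0.027540 = 0.275408
Keeping only the large insider sale-present terms gives 0.072216, so
  P(large insider sale | price drop, ¬poor earnings report) = 0.072216 / 0.275408 ≈ 0.2622

Pr(large insider sale | price drop, ¬poor earnings report) ≈ 0.2622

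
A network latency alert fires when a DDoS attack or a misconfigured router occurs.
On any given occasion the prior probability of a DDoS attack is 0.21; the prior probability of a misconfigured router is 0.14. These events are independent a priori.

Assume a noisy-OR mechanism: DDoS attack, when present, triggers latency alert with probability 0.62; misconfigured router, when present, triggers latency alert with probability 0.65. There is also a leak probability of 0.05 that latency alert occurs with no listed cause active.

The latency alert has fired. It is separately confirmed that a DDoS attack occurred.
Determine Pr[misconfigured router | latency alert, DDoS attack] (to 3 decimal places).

Pr[misconfigured router | latency alert, DDoS attack] ≈ 0.182

Under noisy-OR, P(latency alert | causes) = 1 − (1−0.05)·∏(1−qᵢ) over the active causes.
Numerator (weight on configurations with misconfigured router): 0.87365×0.14 = 0.122311
The normalizing constant is 0.639×0.86 + 0.87365×0.14 = 0.671851
P(misconfigured router | latency alert, DDoS attack) = 0.122311/0.671851 ≈ 0.182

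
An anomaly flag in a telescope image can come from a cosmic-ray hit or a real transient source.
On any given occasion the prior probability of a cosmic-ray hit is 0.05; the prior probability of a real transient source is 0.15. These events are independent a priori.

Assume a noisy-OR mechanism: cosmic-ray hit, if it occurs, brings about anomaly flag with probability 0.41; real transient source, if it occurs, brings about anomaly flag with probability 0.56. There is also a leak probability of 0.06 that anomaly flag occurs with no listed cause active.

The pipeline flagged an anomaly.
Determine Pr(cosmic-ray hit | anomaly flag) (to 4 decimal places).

Under noisy-OR, P(anomaly flag | causes) = 1 − (1−0.06)·∏(1−qᵢ) over the active causes.
P(anomaly flag) = 0.06·0.95·0.85 + 0.5864·0.95·0.15 + 0.4454·0.05·0.85 + 0.755976·0.05·0.15 = 0.048450 + 0.083562 + 0.018930 + 0.005670 = 0.156612
Restricting to configurations with cosmic-ray hit present: 0.018930 + 0.005670 = 0.024600.
P(cosmic-ray hit | anomaly flag) = 0.024600 / 0.156612 ≈ 0.1571

Pr(cosmic-ray hit | anomaly flag) ≈ 0.1571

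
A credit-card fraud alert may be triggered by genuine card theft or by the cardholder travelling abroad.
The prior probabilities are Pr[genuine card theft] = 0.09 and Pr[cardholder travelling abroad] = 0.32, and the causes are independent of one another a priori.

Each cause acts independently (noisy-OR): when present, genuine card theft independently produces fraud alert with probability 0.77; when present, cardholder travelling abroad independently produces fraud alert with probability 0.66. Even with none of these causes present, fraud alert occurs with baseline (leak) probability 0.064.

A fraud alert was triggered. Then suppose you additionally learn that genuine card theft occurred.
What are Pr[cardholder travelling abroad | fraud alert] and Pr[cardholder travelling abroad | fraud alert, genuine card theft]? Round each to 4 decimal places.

Pr[cardholder travelling abroad | fraud alert] ≈ 0.7199; Pr[cardholder travelling abroad | fraud alert, genuine card theft] ≈ 0.3572

Under noisy-OR, P(fraud alert | causes) = 1 − (1−0.064)·∏(1−qᵢ) over the active causes.
Weight on cardholder travelling abroad=true, given the evidence: 0.198529 + 0.026692 = 0.225221
The normalizing constant is 0.064×0.91×0.68 + 0.68176×0.91×0.32 + 0.78472×0.09×0.68 + 0.926805×0.09×0.32 = 0.312849
Posterior = 0.225221 / 0.312849 ≈ 0.7199

Now condition on the additional information:
Sum P(fraud alert|·) weighted by the priors over both values of cardholder travelling abroad:
  P(fraud alert | genuine card theft) = 0.78472×0.68 + 0.926805×0.32
        = 0.533610 + 0.296578 = 0.830188
The terms with cardholder travelling abroad present sum to 0.296578, so
  P(cardholder travelling abroad | fraud alert, genuine card theft) = 0.296578 / 0.830188 ≈ 0.3572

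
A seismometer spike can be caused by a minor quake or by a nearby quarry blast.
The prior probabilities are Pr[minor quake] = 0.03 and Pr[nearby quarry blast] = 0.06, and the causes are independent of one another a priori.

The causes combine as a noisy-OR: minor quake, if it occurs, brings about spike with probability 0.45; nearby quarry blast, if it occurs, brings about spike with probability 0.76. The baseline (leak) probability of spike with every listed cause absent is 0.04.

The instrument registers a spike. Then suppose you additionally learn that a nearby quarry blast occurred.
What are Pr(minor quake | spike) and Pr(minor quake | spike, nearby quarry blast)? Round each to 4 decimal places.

Pr(minor quake | spike) ≈ 0.1548; Pr(minor quake | spike, nearby quarry blast) ≈ 0.0339

Under noisy-OR, P(spike | causes) = 1 − (1−0.04)·∏(1−qᵢ) over the active causes.
Sum P(spike|·) weighted by the priors over the 4 (minor quake, nearby quarry blast) configurations:
  P(spike) = 0.04·0.97·0.94 + 0.7696·0.97·0.06 + 0.472·0.03·0.94 + 0.87328·0.03·0.06
        = 0.036472 + 0.044791 + 0.013310 + 0.001572 = 0.096145
Configurations with minor quake contribute 0.014882, so
  P(minor quake | spike) = 0.014882 / 0.096145 ≈ 0.1548

With the extra evidence:
P(spike | nearby quarry blast) = 0.7696×0.97 + 0.87328×0.03 = 0.746512 + 0.026198 = 0.772710
Of this, 0.026198 comes from 0.87328×0.03 (the minor quake=true cases).
So P(minor quake | spike, nearby quarry blast) = 0.026198/0.772710 ≈ 0.0339.
The drop from 0.1548 to 0.0339 is the explaining-away (discounting) effect.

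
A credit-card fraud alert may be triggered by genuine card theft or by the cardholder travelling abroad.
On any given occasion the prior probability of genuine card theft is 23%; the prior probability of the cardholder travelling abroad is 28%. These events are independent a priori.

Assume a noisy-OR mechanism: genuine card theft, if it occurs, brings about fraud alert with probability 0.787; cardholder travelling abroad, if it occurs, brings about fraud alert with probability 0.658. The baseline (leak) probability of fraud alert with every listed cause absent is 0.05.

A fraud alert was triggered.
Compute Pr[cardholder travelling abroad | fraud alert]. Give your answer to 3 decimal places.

Pr[cardholder travelling abroad | fraud alert] ≈ 0.563

Under noisy-OR, P(fraud alert | causes) = 1 − (1−0.05)·∏(1−qᵢ) over the active causes.
P(fraud alert) = 0.05×0.77×0.72 + 0.6751×0.77×0.28 + 0.79765×0.23×0.72 + 0.930796×0.23×0.28 = 0.027720 + 0.145552 + 0.132091 + 0.059943 = 0.365306
Restricting to configurations with cardholder travelling abroad present: 0.145552 + 0.059943 = 0.205495.
P(cardholder travelling abroad | fraud alert) = 0.205495 / 0.365306 ≈ 0.563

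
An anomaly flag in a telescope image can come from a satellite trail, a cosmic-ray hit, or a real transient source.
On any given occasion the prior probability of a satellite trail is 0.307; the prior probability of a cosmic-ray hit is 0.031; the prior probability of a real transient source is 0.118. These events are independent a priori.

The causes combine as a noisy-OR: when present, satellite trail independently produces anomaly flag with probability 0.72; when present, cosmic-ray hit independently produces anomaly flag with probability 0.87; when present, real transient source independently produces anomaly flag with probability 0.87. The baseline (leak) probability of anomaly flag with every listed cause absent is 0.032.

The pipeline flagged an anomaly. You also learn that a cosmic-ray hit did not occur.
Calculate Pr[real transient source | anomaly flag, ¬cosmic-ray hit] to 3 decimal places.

Under noisy-OR, P(anomaly flag | causes) = 1 − (1−0.032)·∏(1−qᵢ) over the active causes.
For the numerator, keep only real transient source=true terms: 0.071484 + 0.034950 = 0.106434
Normalizer over all consistent configurations: 0.032×0.693×0.882 + 0.87416×0.693×0.118 + 0.72896×0.307×0.882 + 0.964765×0.307×0.118 = 0.323376
P(real transient source | anomaly flag, ¬cosmic-ray hit) = 0.106434/0.323376 ≈ 0.329

Pr[real transient source | anomaly flag, ¬cosmic-ray hit] ≈ 0.329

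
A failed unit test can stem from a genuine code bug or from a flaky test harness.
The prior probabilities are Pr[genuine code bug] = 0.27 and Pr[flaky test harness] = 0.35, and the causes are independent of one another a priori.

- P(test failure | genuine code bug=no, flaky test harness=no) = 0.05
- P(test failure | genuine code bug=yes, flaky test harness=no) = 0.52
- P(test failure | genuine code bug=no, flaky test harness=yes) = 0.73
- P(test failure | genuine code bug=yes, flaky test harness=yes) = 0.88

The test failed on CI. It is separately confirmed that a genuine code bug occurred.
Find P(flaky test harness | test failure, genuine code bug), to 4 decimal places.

Numerator (weight on configurations with flaky test harness): 0.88*0.35 = 0.308000
Normalizer over all consistent configurations: 0.52*0.65 + 0.88*0.35 = 0.646000
P(flaky test harness | test failure, genuine code bug) = 0.308000/0.646000 ≈ 0.4768

P(flaky test harness | test failure, genuine code bug) ≈ 0.4768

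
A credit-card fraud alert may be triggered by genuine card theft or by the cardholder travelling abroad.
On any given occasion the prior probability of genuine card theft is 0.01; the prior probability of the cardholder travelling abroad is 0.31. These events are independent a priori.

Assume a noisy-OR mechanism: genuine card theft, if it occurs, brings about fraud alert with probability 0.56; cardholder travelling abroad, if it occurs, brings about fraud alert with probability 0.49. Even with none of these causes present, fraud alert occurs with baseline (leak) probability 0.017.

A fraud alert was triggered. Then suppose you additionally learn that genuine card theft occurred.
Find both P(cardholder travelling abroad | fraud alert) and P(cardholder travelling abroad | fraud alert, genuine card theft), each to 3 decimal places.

P(cardholder travelling abroad | fraud alert) ≈ 0.909; P(cardholder travelling abroad | fraud alert, genuine card theft) ≈ 0.382

Under noisy-OR, P(fraud alert | causes) = 1 − (1−0.017)·∏(1−qᵢ) over the active causes.
P(fraud alert) = 0.017·0.99·0.69 + 0.49867·0.99·0.31 + 0.56748·0.01·0.69 + 0.779415·0.01·0.31 = 0.011613 + 0.153042 + 0.003916 + 0.002416 = 0.170987
Of this, 0.155458 comes from 0.153042 + 0.002416 (the cardholder travelling abroad=true cases).
P(cardholder travelling abroad | fraud alert) = 0.155458 / 0.170987 ≈ 0.909

Now also conditioning on genuine card theft=true:
For the numerator, keep only cardholder travelling abroad=true terms: 0.779415·0.31 = 0.241619
Denominator P(fraud alert | genuine card theft): 0.56748·0.69 + 0.779415·0.31 = 0.633180
P(cardholder travelling abroad | fraud alert, genuine card theft) = 0.241619/0.633180 ≈ 0.382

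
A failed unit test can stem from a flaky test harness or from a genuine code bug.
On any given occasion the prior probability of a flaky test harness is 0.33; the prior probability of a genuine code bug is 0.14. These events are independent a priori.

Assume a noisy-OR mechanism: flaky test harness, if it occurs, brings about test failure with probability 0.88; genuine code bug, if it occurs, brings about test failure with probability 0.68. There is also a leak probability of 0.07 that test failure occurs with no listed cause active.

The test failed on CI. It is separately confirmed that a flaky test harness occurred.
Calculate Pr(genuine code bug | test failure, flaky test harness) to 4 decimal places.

Under noisy-OR, P(test failure | causes) = 1 − (1−0.07)·∏(1−qᵢ) over the active causes.
Sum P(test failure|·) weighted by the priors over both values of genuine code bug:
  P(test failure | flaky test harness) = 0.8884×0.86 + 0.964288×0.14
        = 0.764024 + 0.135000 = 0.899024
The terms with genuine code bug present sum to 0.135000, so
  P(genuine code bug | test failure, flaky test harness) = 0.135000 / 0.899024 ≈ 0.1502

Pr(genuine code bug | test failure, flaky test harness) ≈ 0.1502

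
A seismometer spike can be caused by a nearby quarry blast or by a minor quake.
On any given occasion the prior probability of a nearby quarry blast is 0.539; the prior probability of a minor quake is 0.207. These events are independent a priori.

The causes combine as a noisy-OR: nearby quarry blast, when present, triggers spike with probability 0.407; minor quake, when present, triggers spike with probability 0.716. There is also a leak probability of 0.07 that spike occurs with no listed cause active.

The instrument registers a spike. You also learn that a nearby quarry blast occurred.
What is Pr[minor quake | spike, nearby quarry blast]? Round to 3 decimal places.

Pr[minor quake | spike, nearby quarry blast] ≈ 0.329

Under noisy-OR, P(spike | causes) = 1 − (1−0.07)·∏(1−qᵢ) over the active causes.
By total probability over both values of minor quake:
  P(spike | nearby quarry blast) = 0.44851×0.793 + 0.843377×0.207
        = 0.355668 + 0.174579 = 0.530247
The terms with minor quake present sum to 0.174579, so
  P(minor quake | spike, nearby quarry blast) = 0.174579 / 0.530247 ≈ 0.329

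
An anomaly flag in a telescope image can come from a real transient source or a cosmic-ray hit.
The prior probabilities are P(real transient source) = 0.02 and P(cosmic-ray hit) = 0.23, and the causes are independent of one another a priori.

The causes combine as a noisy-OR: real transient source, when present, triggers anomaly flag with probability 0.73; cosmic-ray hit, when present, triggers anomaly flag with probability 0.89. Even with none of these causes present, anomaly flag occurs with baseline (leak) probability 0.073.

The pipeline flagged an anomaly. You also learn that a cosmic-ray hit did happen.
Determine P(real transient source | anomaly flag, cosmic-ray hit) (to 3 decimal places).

P(real transient source | anomaly flag, cosmic-ray hit) ≈ 0.022

Under noisy-OR, P(anomaly flag | causes) = 1 − (1−0.073)·∏(1−qᵢ) over the active causes.
For the numerator, keep only real transient source=true terms: 0.972468×0.02 = 0.019449
Denominator P(anomaly flag | cosmic-ray hit): 0.89803×0.98 + 0.972468×0.02 = 0.899518
Posterior = 0.019449 / 0.899518 ≈ 0.022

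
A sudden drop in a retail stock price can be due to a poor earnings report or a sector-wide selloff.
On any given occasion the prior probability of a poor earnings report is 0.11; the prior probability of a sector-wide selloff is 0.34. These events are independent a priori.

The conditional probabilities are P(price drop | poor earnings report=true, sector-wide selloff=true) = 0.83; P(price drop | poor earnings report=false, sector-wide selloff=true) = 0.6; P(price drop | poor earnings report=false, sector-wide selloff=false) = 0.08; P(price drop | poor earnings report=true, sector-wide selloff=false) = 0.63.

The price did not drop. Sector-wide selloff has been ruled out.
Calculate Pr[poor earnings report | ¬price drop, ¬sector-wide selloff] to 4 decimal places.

Pr[poor earnings report | ¬price drop, ¬sector-wide selloff] ≈ 0.0474

P(¬price drop | ¬sector-wide selloff) = 0.92·0.89 + 0.37·0.11 = 0.818800 + 0.040700 = 0.859500
The poor earnings report-present share is 0.37·0.11 = 0.040700.
P(poor earnings report | ¬price drop, ¬sector-wide selloff) = 0.040700 / 0.859500 ≈ 0.0474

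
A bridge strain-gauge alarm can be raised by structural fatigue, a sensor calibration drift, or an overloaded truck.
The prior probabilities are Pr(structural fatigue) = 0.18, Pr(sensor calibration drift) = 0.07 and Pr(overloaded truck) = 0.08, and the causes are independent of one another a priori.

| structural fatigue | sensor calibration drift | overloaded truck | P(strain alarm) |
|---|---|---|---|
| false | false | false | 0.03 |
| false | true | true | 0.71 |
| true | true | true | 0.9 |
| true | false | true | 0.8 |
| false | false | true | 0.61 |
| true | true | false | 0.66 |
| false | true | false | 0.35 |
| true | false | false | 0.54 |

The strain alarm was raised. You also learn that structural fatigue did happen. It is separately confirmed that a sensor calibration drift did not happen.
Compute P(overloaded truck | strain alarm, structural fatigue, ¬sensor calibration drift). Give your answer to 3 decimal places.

P(overloaded truck | strain alarm, structural fatigue, ¬sensor calibration drift) ≈ 0.114

P(strain alarm | structural fatigue, ¬sensor calibration drift) = 0.54·0.92 + 0.8·0.08 = 0.496800 + 0.064000 = 0.560800
The overloaded truck-present share is 0.8·0.08 = 0.064000.
Hence the posterior is 0.064000/0.560800 ≈ 0.114.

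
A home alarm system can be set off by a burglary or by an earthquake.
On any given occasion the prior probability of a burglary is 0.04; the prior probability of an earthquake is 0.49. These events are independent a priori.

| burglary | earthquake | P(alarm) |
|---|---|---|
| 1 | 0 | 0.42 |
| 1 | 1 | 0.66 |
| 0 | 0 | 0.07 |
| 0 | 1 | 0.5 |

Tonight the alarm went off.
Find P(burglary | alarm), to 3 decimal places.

P(burglary | alarm) ≈ 0.074

Enumerate the 4 (burglary, earthquake) configurations and weight by the priors:
  P(alarm) = 0.07×0.96×0.51 + 0.5×0.96×0.49 + 0.42×0.04×0.51 + 0.66×0.04×0.49
        = 0.034272 + 0.235200 + 0.008568 + 0.012936 = 0.290976
Keeping only the burglary-present terms gives 0.021504, so
  P(burglary | alarm) = 0.021504 / 0.290976 ≈ 0.074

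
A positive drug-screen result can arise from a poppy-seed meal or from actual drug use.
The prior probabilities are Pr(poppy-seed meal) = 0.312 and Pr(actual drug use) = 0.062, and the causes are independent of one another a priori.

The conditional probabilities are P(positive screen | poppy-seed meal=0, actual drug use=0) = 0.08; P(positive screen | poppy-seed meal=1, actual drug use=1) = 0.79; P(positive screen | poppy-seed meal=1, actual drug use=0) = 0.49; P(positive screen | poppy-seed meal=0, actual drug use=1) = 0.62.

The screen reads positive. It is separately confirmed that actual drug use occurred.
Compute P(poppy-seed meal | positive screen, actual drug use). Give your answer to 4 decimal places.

P(poppy-seed meal | positive screen, actual drug use) ≈ 0.3662

P(positive screen | actual drug use) = 0.62*0.688 + 0.79*0.312 = 0.426560 + 0.246480 = 0.673040
The poppy-seed meal-present share is 0.79*0.312 = 0.246480.
Hence the posterior is 0.246480/0.673040 ≈ 0.3662.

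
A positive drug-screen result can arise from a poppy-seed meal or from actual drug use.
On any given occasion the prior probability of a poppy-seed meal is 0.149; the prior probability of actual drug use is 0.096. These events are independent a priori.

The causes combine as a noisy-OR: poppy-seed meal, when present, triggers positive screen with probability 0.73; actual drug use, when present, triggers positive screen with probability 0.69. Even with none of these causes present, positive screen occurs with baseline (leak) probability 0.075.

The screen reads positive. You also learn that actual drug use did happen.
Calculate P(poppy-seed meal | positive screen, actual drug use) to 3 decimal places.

P(poppy-seed meal | positive screen, actual drug use) ≈ 0.185

Under noisy-OR, P(positive screen | causes) = 1 − (1−0.075)·∏(1−qᵢ) over the active causes.
P(positive screen | actual drug use) = 0.71325×0.851 + 0.922577×0.149 = 0.606976 + 0.137464 = 0.744440
The poppy-seed meal-present share is 0.922577×0.149 = 0.137464.
P(poppy-seed meal | positive screen, actual drug use) = 0.137464 / 0.744440 ≈ 0.185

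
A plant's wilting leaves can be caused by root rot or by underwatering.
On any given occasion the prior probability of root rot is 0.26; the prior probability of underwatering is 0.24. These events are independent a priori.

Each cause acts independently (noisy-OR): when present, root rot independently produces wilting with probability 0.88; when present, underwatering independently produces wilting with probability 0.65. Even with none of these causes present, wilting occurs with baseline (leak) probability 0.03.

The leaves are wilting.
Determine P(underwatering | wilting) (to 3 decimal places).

P(underwatering | wilting) ≈ 0.481

Under noisy-OR, P(wilting | causes) = 1 − (1−0.03)·∏(1−qᵢ) over the active causes.
Sum P(wilting|·) weighted by the priors over the 4 (root rot, underwatering) configurations:
  P(wilting) = 0.03×0.74×0.76 + 0.6605×0.74×0.24 + 0.8836×0.26×0.76 + 0.95926×0.26×0.24
        = 0.016872 + 0.117305 + 0.174599 + 0.059858 = 0.368634
Keeping only the underwatering-present terms gives 0.177163, so
  P(underwatering | wilting) = 0.177163 / 0.368634 ≈ 0.481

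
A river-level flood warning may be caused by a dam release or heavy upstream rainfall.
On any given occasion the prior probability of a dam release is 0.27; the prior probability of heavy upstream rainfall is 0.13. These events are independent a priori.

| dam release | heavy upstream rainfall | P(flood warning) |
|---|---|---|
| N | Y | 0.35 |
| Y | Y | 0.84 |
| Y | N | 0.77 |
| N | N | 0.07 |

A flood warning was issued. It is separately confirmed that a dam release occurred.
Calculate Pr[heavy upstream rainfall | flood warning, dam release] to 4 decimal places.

Pr[heavy upstream rainfall | flood warning, dam release] ≈ 0.1402

Weight on heavy upstream rainfall=true, given the evidence: 0.84*0.13 = 0.109200
The normalizing constant is 0.77*0.87 + 0.84*0.13 = 0.779100
Posterior = 0.109200 / 0.779100 ≈ 0.1402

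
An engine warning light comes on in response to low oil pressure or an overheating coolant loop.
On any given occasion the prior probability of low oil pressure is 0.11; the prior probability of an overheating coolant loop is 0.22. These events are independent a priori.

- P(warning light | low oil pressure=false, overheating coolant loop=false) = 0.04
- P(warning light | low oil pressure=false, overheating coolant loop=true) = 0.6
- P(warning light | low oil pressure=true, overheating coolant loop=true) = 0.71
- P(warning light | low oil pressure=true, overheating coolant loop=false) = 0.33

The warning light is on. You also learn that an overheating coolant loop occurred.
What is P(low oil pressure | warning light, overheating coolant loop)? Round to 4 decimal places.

P(low oil pressure | warning light, overheating coolant loop) ≈ 0.1276

P(warning light | overheating coolant loop) = 0.6·0.89 + 0.71·0.11 = 0.534000 + 0.078100 = 0.612100
Restricting to configurations with low oil pressure present: 0.71·0.11 = 0.078100.
P(low oil pressure | warning light, overheating coolant loop) = 0.078100 / 0.612100 ≈ 0.1276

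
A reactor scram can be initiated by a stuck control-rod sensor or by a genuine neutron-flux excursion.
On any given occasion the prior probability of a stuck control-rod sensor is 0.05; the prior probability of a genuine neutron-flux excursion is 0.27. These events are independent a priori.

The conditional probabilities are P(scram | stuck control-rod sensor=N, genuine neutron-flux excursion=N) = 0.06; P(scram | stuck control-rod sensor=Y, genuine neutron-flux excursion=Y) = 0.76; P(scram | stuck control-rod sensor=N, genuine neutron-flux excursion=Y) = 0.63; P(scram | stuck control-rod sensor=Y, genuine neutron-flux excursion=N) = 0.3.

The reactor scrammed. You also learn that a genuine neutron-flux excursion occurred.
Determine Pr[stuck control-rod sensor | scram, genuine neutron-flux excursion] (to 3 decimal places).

Pr[stuck control-rod sensor | scram, genuine neutron-flux excursion] ≈ 0.060

Sum P(scram|·) weighted by the priors over both values of stuck control-rod sensor:
  P(scram | genuine neutron-flux excursion) = 0.63·0.95 + 0.76·0.05
        = 0.598500 + 0.038000 = 0.636500
The terms with stuck control-rod sensor present sum to 0.038000, so
  P(stuck control-rod sensor | scram, genuine neutron-flux excursion) = 0.038000 / 0.636500 ≈ 0.060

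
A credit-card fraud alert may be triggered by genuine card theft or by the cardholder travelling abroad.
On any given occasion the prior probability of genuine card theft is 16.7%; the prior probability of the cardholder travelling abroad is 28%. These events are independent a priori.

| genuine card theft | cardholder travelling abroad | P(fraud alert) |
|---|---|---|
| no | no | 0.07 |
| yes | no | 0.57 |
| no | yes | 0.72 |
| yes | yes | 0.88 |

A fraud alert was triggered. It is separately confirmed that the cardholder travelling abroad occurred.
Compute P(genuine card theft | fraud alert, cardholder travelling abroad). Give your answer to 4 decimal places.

Weight on genuine card theft=true, given the evidence: 0.88*0.167 = 0.146960
Denominator P(fraud alert | cardholder travelling abroad): 0.72*0.833 + 0.88*0.167 = 0.746720
P(genuine card theft | fraud alert, cardholder travelling abroad) = 0.146960/0.746720 ≈ 0.1968

P(genuine card theft | fraud alert, cardholder travelling abroad) ≈ 0.1968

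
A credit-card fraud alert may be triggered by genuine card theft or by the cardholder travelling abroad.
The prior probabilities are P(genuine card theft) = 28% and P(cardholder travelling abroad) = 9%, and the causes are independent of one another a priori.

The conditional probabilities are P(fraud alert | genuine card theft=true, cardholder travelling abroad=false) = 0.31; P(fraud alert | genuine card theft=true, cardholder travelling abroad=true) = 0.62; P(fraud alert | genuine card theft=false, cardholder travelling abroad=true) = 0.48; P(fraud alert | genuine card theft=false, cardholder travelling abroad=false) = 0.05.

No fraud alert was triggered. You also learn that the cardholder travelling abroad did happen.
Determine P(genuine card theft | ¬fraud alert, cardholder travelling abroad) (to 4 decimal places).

P(genuine card theft | ¬fraud alert, cardholder travelling abroad) ≈ 0.2213

Enumerate both values of genuine card theft and weight by the priors:
  P(¬fraud alert | cardholder travelling abroad) = 0.52×0.72 + 0.38×0.28
        = 0.374400 + 0.106400 = 0.480800
The terms with genuine card theft present sum to 0.106400, so
  P(genuine card theft | ¬fraud alert, cardholder travelling abroad) = 0.106400 / 0.480800 ≈ 0.2213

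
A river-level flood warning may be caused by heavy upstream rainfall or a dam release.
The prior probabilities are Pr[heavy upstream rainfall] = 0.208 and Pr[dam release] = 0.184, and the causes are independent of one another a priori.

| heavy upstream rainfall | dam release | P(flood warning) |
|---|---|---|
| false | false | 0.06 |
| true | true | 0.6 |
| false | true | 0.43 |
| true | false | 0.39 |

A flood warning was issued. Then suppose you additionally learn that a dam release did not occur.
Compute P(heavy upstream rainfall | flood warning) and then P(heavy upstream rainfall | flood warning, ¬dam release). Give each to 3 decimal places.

Enumerate the 4 (heavy upstream rainfall, dam release) configurations and weight by the priors:
  P(flood warning) = 0.06*0.792*0.816 + 0.43*0.792*0.184 + 0.39*0.208*0.816 + 0.6*0.208*0.184
        = 0.038776 + 0.062663 + 0.066194 + 0.022963 = 0.190596
Keeping only the heavy upstream rainfall-present terms gives 0.089157, so
  P(heavy upstream rainfall | flood warning) = 0.089157 / 0.190596 ≈ 0.468

Now also conditioning on dam release≠true:
Weight on heavy upstream rainfall=true, given the evidence: 0.39×0.208 = 0.081120
The normalizing constant is 0.06×0.792 + 0.39×0.208 = 0.128640
Posterior = 0.081120 / 0.128640 ≈ 0.631

P(heavy upstream rainfall | flood warning) ≈ 0.468; P(heavy upstream rainfall | flood warning, ¬dam release) ≈ 0.631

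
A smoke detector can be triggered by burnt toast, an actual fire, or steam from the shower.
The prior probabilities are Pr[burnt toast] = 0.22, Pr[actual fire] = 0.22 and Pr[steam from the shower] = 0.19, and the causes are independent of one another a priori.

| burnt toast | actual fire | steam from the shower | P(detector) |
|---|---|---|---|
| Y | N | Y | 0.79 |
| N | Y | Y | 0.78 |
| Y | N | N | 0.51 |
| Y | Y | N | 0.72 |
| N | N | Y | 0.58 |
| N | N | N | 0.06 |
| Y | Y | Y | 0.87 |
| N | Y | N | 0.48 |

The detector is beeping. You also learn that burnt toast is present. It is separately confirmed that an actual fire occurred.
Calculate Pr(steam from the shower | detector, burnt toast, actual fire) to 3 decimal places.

Pr(steam from the shower | detector, burnt toast, actual fire) ≈ 0.221

Enumerate both values of steam from the shower and weight by the priors:
  P(detector | burnt toast, actual fire) = 0.72·0.81 + 0.87·0.19
        = 0.583200 + 0.165300 = 0.748500
The terms with steam from the shower present sum to 0.165300, so
  P(steam from the shower | detector, burnt toast, actual fire) = 0.165300 / 0.748500 ≈ 0.221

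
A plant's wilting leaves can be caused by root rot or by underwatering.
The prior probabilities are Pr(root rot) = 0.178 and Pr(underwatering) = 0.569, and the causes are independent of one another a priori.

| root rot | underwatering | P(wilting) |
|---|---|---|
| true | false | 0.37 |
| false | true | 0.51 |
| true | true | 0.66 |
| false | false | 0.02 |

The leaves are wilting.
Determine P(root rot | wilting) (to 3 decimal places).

P(wilting) = 0.02×0.822×0.431 + 0.51×0.822×0.569 + 0.37×0.178×0.431 + 0.66×0.178×0.569 = 0.007086 + 0.238536 + 0.028386 + 0.066846 = 0.340854
Of this, 0.095232 comes from 0.028386 + 0.066846 (the root rot=true cases).
So P(root rot | wilting) = 0.095232/0.340854 ≈ 0.279.

P(root rot | wilting) ≈ 0.279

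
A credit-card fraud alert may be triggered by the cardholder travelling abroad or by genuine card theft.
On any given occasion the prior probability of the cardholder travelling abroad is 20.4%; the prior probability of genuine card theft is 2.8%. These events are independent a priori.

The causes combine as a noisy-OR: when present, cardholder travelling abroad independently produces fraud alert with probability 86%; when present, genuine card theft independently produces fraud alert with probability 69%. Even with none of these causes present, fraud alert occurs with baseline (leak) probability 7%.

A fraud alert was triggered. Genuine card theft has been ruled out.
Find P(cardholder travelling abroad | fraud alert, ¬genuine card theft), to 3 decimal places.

Under noisy-OR, P(fraud alert | causes) = 1 − (1−0.07)·∏(1−qᵢ) over the active causes.
For the numerator, keep only cardholder travelling abroad=true terms: 0.8698*0.204 = 0.177439
Normalizer over all consistent configurations: 0.07*0.796 + 0.8698*0.204 = 0.233159
P(cardholder travelling abroad | fraud alert, ¬genuine card theft) = 0.177439/0.233159 ≈ 0.761

P(cardholder travelling abroad | fraud alert, ¬genuine card theft) ≈ 0.761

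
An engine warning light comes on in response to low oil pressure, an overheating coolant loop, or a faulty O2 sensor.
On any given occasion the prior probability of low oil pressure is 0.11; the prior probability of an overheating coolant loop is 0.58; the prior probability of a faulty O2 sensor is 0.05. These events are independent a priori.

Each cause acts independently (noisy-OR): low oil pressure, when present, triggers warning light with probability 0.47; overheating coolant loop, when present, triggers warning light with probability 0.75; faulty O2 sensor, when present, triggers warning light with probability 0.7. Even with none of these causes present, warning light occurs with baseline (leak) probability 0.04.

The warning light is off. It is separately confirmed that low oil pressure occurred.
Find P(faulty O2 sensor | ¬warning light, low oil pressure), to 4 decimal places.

Under noisy-OR, P(warning light | causes) = 1 − (1−0.04)·∏(1−qᵢ) over the active causes.
P(¬warning light | low oil pressure) = 0.5088·0.42·0.95 + 0.15264·0.42·0.05 + 0.1272·0.58·0.95 + 0.03816·0.58·0.05 = 0.203011 + 0.003205 + 0.070087 + 0.001107 = 0.277410
Restricting to configurations with faulty O2 sensor present: 0.003205 + 0.001107 = 0.004312.
Hence the posterior is 0.004312/0.277410 ≈ 0.0155.

P(faulty O2 sensor | ¬warning light, low oil pressure) ≈ 0.0155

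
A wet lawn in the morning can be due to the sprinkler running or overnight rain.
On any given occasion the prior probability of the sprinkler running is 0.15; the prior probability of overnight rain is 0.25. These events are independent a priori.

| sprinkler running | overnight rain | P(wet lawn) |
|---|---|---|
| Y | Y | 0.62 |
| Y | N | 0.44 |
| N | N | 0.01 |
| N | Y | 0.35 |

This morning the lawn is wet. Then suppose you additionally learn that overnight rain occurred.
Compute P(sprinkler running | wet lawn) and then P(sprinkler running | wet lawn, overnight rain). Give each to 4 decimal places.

P(sprinkler running | wet lawn) ≈ 0.4739; P(sprinkler running | wet lawn, overnight rain) ≈ 0.2382

Weight on sprinkler running=true, given the evidence: 0.049500 + 0.023250 = 0.072750
Denominator P(wet lawn): 0.01×0.85×0.75 + 0.35×0.85×0.25 + 0.44×0.15×0.75 + 0.62×0.15×0.25 = 0.153500
P(sprinkler running | wet lawn) = 0.072750/0.153500 ≈ 0.4739

Now also conditioning on overnight rain=true:
Sum P(wet lawn|·) weighted by the priors over both values of sprinkler running:
  P(wet lawn | overnight rain) = 0.35·0.85 + 0.62·0.15
        = 0.297500 + 0.093000 = 0.390500
Configurations with sprinkler running contribute 0.093000, so
  P(sprinkler running | wet lawn, overnight rain) = 0.093000 / 0.390500 ≈ 0.2382
The drop from 0.4739 to 0.2382 is the explaining-away (discounting) effect.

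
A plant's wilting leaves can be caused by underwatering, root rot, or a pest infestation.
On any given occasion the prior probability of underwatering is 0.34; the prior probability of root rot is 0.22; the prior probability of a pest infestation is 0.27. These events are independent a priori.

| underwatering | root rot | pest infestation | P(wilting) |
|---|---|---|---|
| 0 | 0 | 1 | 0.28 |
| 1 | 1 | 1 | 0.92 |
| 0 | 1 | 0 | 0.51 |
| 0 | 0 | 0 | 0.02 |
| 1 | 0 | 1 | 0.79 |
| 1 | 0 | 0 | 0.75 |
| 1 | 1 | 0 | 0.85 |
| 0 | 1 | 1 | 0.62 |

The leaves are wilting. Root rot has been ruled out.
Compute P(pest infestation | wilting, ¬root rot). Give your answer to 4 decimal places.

P(pest infestation | wilting, ¬root rot) ≈ 0.3847

Sum P(wilting|·) weighted by the priors over the 4 (underwatering, pest infestation) configurations:
  P(wilting | ¬root rot) = 0.02·0.66·0.73 + 0.28·0.66·0.27 + 0.75·0.34·0.73 + 0.79·0.34·0.27
        = 0.009636 + 0.049896 + 0.186150 + 0.072522 = 0.318204
Configurations with pest infestation contribute 0.122418, so
  P(pest infestation | wilting, ¬root rot) = 0.122418 / 0.318204 ≈ 0.3847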